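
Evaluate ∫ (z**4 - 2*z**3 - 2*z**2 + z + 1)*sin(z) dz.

-z**4*cos(z) + 4*z**3*sin(z) + 2*z**3*cos(z) - 6*z**2*sin(z) + 14*z**2*cos(z) - 28*z*sin(z) - 13*z*cos(z) + 13*sin(z) - 29*cos(z) + C

Use integration by parts with u = z**4 - 2*z**3 - 2*z**2 + z + 1, dv = sin(z) dz, so v = -cos(z).
Apply parts 4 times (tabular method): alternate signs, differentiate u down to 0, integrate dv up.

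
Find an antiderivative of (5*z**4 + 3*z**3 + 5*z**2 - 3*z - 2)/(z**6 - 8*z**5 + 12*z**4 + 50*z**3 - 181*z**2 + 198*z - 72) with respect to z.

769*log(z - 4)/63 - 65*log(z - 3)/3 + 58*log(z - 2)/5 - 73*log(z - 1)/36 - 47*log(z + 3)/420 + 1/(3*z - 3) + C

Factor the denominator: (z - 4)*(z - 3)*(z - 2)*(z - 1)**2*(z + 3).
Partial-fraction decomposition: -47/(420*(z + 3)) - 73/(36*(z - 1)) - 1/(3*(z - 1)**2) + 58/(5*(z - 2)) - 65/(3*(z - 3)) + 769/(63*(z - 4)).
Integrate each term; A/(z−a) gives A·log|z−a|; A/(z−a)² gives −A/(z−a).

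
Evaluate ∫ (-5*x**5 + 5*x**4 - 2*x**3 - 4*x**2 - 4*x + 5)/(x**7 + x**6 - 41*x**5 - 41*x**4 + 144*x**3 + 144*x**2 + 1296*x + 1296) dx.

Factor the denominator: (x - 6)*(x - 3)*(x + 1)*(x + 3)*(x + 6)*(x**2 + 4).
Partial-fraction decomposition: -(177*x + 203)/(2600*(x**2 + 4)) + 45677/(64800*(x + 6)) - 1655/(4212*(x + 3)) + 17/(1400*(x + 1)) + 907/(8424*(x - 3)) - 6599/(18144*(x - 6)).
Integrate each term; A/(x−a) gives A·log|x−a|; the (Bx+D)/(x²+p²) term gives a log and an atan.

-6599*log(x - 6)/18144 + 907*log(x - 3)/8424 + 17*log(x + 1)/1400 - 1655*log(x + 3)/4212 + 45677*log(x + 6)/64800 - 177*log(x**2 + 4)/5200 - 203*atan(x/2)/5200 + C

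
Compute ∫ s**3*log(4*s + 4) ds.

s**4*log(4*s + 4)/4 - s**4/16 + s**3/12 - s**2/8 + s/4 - log(s + 1)/4 + C

Use integration by parts with u = log(4*s + 4), dv = s**3 ds.
Then du = 4/(4*s + 4) ds and v = s**4/4.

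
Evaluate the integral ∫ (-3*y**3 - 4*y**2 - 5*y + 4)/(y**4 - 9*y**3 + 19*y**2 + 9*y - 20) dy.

-62*log(y - 5)/3 + 272*log(y - 4)/15 - log(y - 1)/3 - 2*log(y + 1)/15 + C

Factor the denominator: (y - 5)*(y - 4)*(y - 1)*(y + 1).
Partial-fraction decomposition: -2/(15*(y + 1)) - 1/(3*(y - 1)) + 272/(15*(y - 4)) - 62/(3*(y - 5)).
Integrate each term: A/(y−a) contributes A·log|y−a|.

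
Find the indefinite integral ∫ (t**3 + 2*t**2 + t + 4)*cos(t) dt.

Use integration by parts with u = t**3 + 2*t**2 + t + 4, dv = cos(t) dt, so v = sin(t).
Apply parts 3 times (tabular method): alternate signs, differentiate u down to 0, integrate dv up.

t**3*sin(t) + 2*t**2*sin(t) + 3*t**2*cos(t) - 5*t*sin(t) + 4*t*cos(t) - 5*cos(t) + C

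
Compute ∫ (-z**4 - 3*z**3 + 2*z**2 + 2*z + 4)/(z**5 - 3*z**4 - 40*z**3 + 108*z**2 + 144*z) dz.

log(z)/36 - 116*log(z - 6)/63 + 101*log(z - 4)/100 - 6*log(z + 1)/175 - 73*log(z + 6)/450 + C

Factor the denominator: z*(z - 6)*(z - 4)*(z + 1)*(z + 6).
Partial-fraction decomposition: -73/(450*(z + 6)) - 6/(175*(z + 1)) + 101/(100*(z - 4)) - 116/(63*(z - 6)) + 1/(36*z).
Integrate each term: A/(z−a) contributes A·log|z−a|.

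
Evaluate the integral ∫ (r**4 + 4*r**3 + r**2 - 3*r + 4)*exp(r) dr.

(r**4 + r**2 - 5*r + 9)*exp(r) + C

Use integration by parts with u = r**4 + 4*r**3 + r**2 - 3*r + 4, dv = exp(r) dr, so v = exp(r).
Apply parts 4 times (tabular method): alternate signs, differentiate u down to 0, integrate dv up.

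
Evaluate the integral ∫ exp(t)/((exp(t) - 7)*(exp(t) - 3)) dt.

Let u = e^t, du = e^t dt.
The integral becomes ∫ du/((u-3)(u-7)); decompose into partial fractions.

log(exp(t) - 7)/4 - log(exp(t) - 3)/4 + C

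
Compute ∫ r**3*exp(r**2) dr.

Let u = r², du = 2r dr; rewrite as (1/2)∫ u^1·exp(1u) du.
Now integrate by parts 1 time.

(r**2 - 1)*exp(r**2)/2 + C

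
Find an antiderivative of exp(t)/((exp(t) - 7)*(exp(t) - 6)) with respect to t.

Let u = e^t, du = e^t dt.
The integral becomes ∫ du/((u-6)(u-7)); decompose into partial fractions.

log(exp(t) - 7) - log(exp(t) - 6) + C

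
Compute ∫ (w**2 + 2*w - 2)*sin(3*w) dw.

Use integration by parts with u = w**2 + 2*w - 2, dv = sin(3*w) dw, so v = -cos(3*w)/3.
Apply parts 2 times (tabular method): alternate signs, differentiate u down to 0, integrate dv up.

-w**2*cos(3*w)/3 + 2*w*sin(3*w)/9 - 2*w*cos(3*w)/3 + 2*sin(3*w)/9 + 20*cos(3*w)/27 + C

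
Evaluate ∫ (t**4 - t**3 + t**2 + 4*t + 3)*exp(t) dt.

Use integration by parts with u = t**4 - t**3 + t**2 + 4*t + 3, dv = exp(t) dt, so v = exp(t).
Apply parts 4 times (tabular method): alternate signs, differentiate u down to 0, integrate dv up.

(t**4 - 5*t**3 + 16*t**2 - 28*t + 31)*exp(t) + C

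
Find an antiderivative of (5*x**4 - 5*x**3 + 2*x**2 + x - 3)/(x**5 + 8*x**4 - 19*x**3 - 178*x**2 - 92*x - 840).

2*log(x - 5)/3 - 693*log(x + 6)/40 + 3452*log(x + 7)/159 - 111*log(x**2 + 4)/4240 - 327*atan(x/2)/2120 + C

Factor the denominator: (x - 5)*(x + 6)*(x + 7)*(x**2 + 4).
Partial-fraction decomposition: -3*(37*x + 218)/(2120*(x**2 + 4)) + 3452/(159*(x + 7)) - 693/(40*(x + 6)) + 2/(3*(x - 5)).
Integrate each term; A/(x−a) gives A·log|x−a|; the (Bx+D)/(x²+p²) term gives a log and an atan.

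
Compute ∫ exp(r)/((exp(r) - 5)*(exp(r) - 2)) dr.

log(exp(r) - 5)/3 - log(exp(r) - 2)/3 + C

Let u = e^r, du = e^r dr.
The integral becomes ∫ du/((u-5)(u-2)); decompose into partial fractions.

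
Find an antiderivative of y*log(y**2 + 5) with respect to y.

Let u = y**2 + 5, so du = (2*y) dy.
The integral becomes (1/2)·∫ log(u) du; integrate by parts with u′=log(u), dv′=du.

y**2*log(y**2 + 5)/2 - y**2/2 + 5*log(y**2 + 5)/2 + C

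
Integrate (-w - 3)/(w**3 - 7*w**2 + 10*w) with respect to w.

Factor the denominator: w*(w - 5)*(w - 2).
Partial-fraction decomposition: 5/(6*(w - 2)) - 8/(15*(w - 5)) - 3/(10*w).
Integrate each term: A/(w−a) contributes A·log|w−a|.

-3*log(w)/10 - 8*log(w - 5)/15 + 5*log(w - 2)/6 + C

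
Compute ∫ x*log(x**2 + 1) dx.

Let u = x**2 + 1, so du = (2*x) dx.
The integral becomes (1/2)·∫ log(u) du; integrate by parts with u′=log(u), dv′=du.

x**2*log(x**2 + 1)/2 - x**2/2 + log(x**2 + 1)/2 + C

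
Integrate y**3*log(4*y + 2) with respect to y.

y**4*log(4*y + 2)/4 - y**4/16 + y**3/24 - y**2/32 + y/32 - log(2*y + 1)/64 + C

Use integration by parts with u = log(4*y + 2), dv = y**3 dy.
Then du = 4/(4*y + 2) dy and v = y**4/4.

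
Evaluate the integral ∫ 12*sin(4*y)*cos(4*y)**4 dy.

Let u = cos(4*y), so du = (-4*sin(4*y)) dy.
Rewriting, the integral becomes -3·∫ u^4 du = -3·u^5/5.
Substituting back, u = cos(4*y).

-3*cos(4*y)**5/5 + C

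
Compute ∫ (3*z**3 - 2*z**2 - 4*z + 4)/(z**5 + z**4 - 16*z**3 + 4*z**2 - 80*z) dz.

Factor the denominator: z*(z - 4)*(z + 5)*(z**2 + 4).
Partial-fraction decomposition: (22*z + 93)/(145*(z**2 + 4)) - 401/(1305*(z + 5)) + 37/(180*(z - 4)) - 1/(20*z).
Integrate each term; A/(z−a) gives A·log|z−a|; the (Bz+D)/(z²+p²) term gives a log and an atan.

-log(z)/20 + 37*log(z - 4)/180 - 401*log(z + 5)/1305 + 11*log(z**2 + 4)/145 + 93*atan(z/2)/290 + C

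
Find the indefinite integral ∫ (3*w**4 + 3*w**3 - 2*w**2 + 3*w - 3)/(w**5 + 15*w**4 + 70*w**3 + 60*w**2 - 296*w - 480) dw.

Factor the denominator: (w - 2)*(w + 2)*(w + 4)*(w + 5)*(w + 6).
Partial-fraction decomposition: 3147/(64*(w + 6)) - 1432/(21*(w + 5)) + 529/(24*(w + 4)) - 7/(96*(w + 2)) + 67/(1344*(w - 2)).
Integrate each term: A/(w−a) contributes A·log|w−a|.

67*log(w - 2)/1344 - 7*log(w + 2)/96 + 529*log(w + 4)/24 - 1432*log(w + 5)/21 + 3147*log(w + 6)/64 + C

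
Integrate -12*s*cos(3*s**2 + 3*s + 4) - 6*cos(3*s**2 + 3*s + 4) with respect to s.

Let u = 3*s**2 + 3*s + 4, so du = (6*s + 3) ds.
Rewriting, the integral becomes -2·∫ cos(u) du = -2·sin(u).
Substituting back, u = 3*s**2 + 3*s + 4.

-2*sin(3*s**2 + 3*s + 4) + C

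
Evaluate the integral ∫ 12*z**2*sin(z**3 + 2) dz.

Let u = z**3 + 2, so du = (3*z**2) dz.
Rewriting, the integral becomes 4·∫ sin(u) du = 4·-cos(u).
Substituting back, u = z**3 + 2.

-4*cos(z**3 + 2) + C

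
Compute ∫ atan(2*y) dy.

Use integration by parts with u = arctan(2*y), dv = dy.
Then du = 2/(4*y**2 + 1) dy.

y*atan(2*y) - log(4*y**2 + 1)/4 + C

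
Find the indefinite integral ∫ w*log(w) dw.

w**2*log(w)/2 - w**2/4 + C

Use integration by parts with u = log(w), dv = w dw.
Then du = 1/w dw and v = w**2/2.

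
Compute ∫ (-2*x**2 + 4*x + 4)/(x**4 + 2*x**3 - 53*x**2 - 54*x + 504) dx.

-22*log(x - 6)/195 + log(x - 3)/105 - 22*log(x + 4)/105 + 61*log(x + 7)/195 + C

Factor the denominator: (x - 6)*(x - 3)*(x + 4)*(x + 7).
Partial-fraction decomposition: 61/(195*(x + 7)) - 22/(105*(x + 4)) + 1/(105*(x - 3)) - 22/(195*(x - 6)).
Integrate each term: A/(x−a) contributes A·log|x−a|.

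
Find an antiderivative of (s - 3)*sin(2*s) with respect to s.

Use integration by parts with u = s - 3, dv = sin(2*s) ds, so v = -cos(2*s)/2.
Apply parts 1 times (tabular method): alternate signs, differentiate u down to 0, integrate dv up.

-s*cos(2*s)/2 + sin(2*s)/4 + 3*cos(2*s)/2 + C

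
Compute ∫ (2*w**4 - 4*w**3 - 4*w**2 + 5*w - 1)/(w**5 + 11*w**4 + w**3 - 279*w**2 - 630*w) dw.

Factor the denominator: w*(w - 5)*(w + 3)*(w + 6)*(w + 7).
Partial-fraction decomposition: 2971/(168*(w + 7)) - 3281/(198*(w + 6)) + 109/(144*(w + 3)) + 337/(2640*(w - 5)) + 1/(630*w).
Integrate each term: A/(w−a) contributes A·log|w−a|.

log(w)/630 + 337*log(w - 5)/2640 + 109*log(w + 3)/144 - 3281*log(w + 6)/198 + 2971*log(w + 7)/168 + C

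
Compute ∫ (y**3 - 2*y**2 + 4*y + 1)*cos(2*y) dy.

Use integration by parts with u = y**3 - 2*y**2 + 4*y + 1, dv = cos(2*y) dy, so v = sin(2*y)/2.
Apply parts 3 times (tabular method): alternate signs, differentiate u down to 0, integrate dv up.

y**3*sin(2*y)/2 - y**2*sin(2*y) + 3*y**2*cos(2*y)/4 + 5*y*sin(2*y)/4 - y*cos(2*y) + sin(2*y) + 5*cos(2*y)/8 + C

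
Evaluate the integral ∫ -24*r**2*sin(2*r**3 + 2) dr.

4*cos(2*r**3 + 2) + C

Let u = 2*r**3 + 2, so du = (6*r**2) dr.
Rewriting, the integral becomes -4·∫ sin(u) du = -4·-cos(u).
Substituting back, u = 2*r**3 + 2.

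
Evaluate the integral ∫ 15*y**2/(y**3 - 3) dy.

5*log(y**3 - 3) + C

Let u = y**3 - 3, so du = (3*y**2) dy.
Rewriting, the integral becomes 5·∫ 1/u du = 5·log(u).
Substituting back, u = y**3 - 3.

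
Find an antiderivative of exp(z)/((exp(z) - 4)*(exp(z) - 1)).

log(exp(z) - 4)/3 - log(exp(z) - 1)/3 + C

Let u = e^z, du = e^z dz.
The integral becomes ∫ du/((u-1)(u-4)); decompose into partial fractions.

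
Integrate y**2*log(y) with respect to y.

y**3*log(y)/3 - y**3/9 + C

Use integration by parts with u = log(y), dv = y**2 dy.
Then du = 1/y dy and v = y**3/3.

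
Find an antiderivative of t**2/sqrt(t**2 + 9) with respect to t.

t*sqrt(t**2 + 9)/2 - 9*log(t + sqrt(t**2 + 9))/2 + C

Substitute t = 3·tan(θ), so dt = 3·sec(θ)^2 dθ and the radical becomes sqrt(t**2 + 9) = 3·sec(θ) by the Pythagorean identity.
Integrate the resulting trig expression in θ, then back-substitute tan(θ) = t/3, sec(θ) = sqrt(t**2 + 9)/3 (absorbing any constant into C).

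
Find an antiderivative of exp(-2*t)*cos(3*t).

Let I denote the integral. Integrate by parts with u = cos(3*t), dv = exp(-2*t) dt, so v = -exp(-2*t)/2: I = -exp(-2*t)*cos(3*t)/2 − (3/2)·∫ exp(-2*t)*sin(3*t) dt.
Apply parts again with u = sin(3*t), dv = exp(-2*t) dt: ∫ exp(-2*t)*sin(3*t) dt = -exp(-2*t)*sin(3*t)/2 + (3/2)·I. Substituting back brings back I: I = 3*exp(-2*t)*sin(3*t)/4 - exp(-2*t)*cos(3*t)/2 − (9/4)·I.
Solving for I: (1 + 9/4)·I equals the remaining terms, so I = (4/13)·(3*exp(-2*t)*sin(3*t)/4 - exp(-2*t)*cos(3*t)/2).

3*exp(-2*t)*sin(3*t)/13 - 2*exp(-2*t)*cos(3*t)/13 + C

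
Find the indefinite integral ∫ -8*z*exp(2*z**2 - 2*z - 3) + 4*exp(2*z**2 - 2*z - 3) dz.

-2*exp(2*z**2 - 2*z - 3) + C

Let u = 2*z**2 - 2*z - 3, so du = (4*z - 2) dz.
Rewriting, the integral becomes -2·∫ e^u du = -2·e^u.
Substituting back, u = 2*z**2 - 2*z - 3.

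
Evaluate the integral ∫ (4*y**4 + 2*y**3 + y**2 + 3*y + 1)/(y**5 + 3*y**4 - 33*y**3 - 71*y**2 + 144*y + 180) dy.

2791*log(y - 5)/1584 - 91*log(y - 2)/360 + log(y + 1)/180 - 271*log(y + 3)/240 + 4771*log(y + 6)/1320 + C

Factor the denominator: (y - 5)*(y - 2)*(y + 1)*(y + 3)*(y + 6).
Partial-fraction decomposition: 4771/(1320*(y + 6)) - 271/(240*(y + 3)) + 1/(180*(y + 1)) - 91/(360*(y - 2)) + 2791/(1584*(y - 5)).
Integrate each term: A/(y−a) contributes A·log|y−a|.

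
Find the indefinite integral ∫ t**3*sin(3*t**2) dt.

Let u = t², du = 2t dt; rewrite as (1/2)∫ u^1·sin(3u) du.
Now integrate by parts 1 time.

-t**2*cos(3*t**2)/6 + sin(3*t**2)/18 + C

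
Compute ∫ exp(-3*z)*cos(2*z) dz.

2*exp(-3*z)*sin(2*z)/13 - 3*exp(-3*z)*cos(2*z)/13 + C

Let I denote the integral. Integrate by parts with u = cos(2*z), dv = exp(-3*z) dz, so v = -exp(-3*z)/3: I = -exp(-3*z)*cos(2*z)/3 − (2/3)·∫ exp(-3*z)*sin(2*z) dz.
Apply parts again with u = sin(2*z), dv = exp(-3*z) dz: ∫ exp(-3*z)*sin(2*z) dz = -exp(-3*z)*sin(2*z)/3 + (2/3)·I. Substituting back brings back I: I = 2*exp(-3*z)*sin(2*z)/9 - exp(-3*z)*cos(2*z)/3 − (4/9)·I.
Solving for I: (1 + 4/9)·I equals the remaining terms, so I = (9/13)·(2*exp(-3*z)*sin(2*z)/9 - exp(-3*z)*cos(2*z)/3).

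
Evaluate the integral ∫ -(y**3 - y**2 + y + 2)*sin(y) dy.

y**3*cos(y) - 3*y**2*sin(y) - y**2*cos(y) + 2*y*sin(y) - 5*y*cos(y) + 5*sin(y) + 4*cos(y) + C

Use integration by parts with u = y**3 - y**2 + y + 2, dv = -sin(y) dy, so v = cos(y).
Apply parts 3 times (tabular method): alternate signs, differentiate u down to 0, integrate dv up.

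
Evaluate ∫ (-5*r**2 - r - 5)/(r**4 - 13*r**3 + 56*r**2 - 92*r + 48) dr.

-191*log(r - 6)/40 + 89*log(r - 4)/12 - 27*log(r - 2)/8 + 11*log(r - 1)/15 + C

Factor the denominator: (r - 6)*(r - 4)*(r - 2)*(r - 1).
Partial-fraction decomposition: 11/(15*(r - 1)) - 27/(8*(r - 2)) + 89/(12*(r - 4)) - 191/(40*(r - 6)).
Integrate each term: A/(r−a) contributes A·log|r−a|.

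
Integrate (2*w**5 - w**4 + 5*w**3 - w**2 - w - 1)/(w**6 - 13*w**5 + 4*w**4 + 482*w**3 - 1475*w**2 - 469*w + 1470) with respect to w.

Factor the denominator: (w - 7)**2*(w - 5)*(w - 1)*(w + 1)*(w + 6).
Partial-fraction decomposition: 17959/(65065*(w + 6)) - 3/(1280*(w + 1)) - 1/(672*(w - 1)) + 2073/(352*(w - 5)) - 540115/(129792*(w - 7)) + 10957/(416*(w - 7)**2).
Integrate each term; A/(w−a) gives A·log|w−a|; A/(w−a)² gives −A/(w−a).

-540115*log(w - 7)/129792 + 2073*log(w - 5)/352 - log(w - 1)/672 - 3*log(w + 1)/1280 + 17959*log(w + 6)/65065 - 10957/(416*w - 2912) + C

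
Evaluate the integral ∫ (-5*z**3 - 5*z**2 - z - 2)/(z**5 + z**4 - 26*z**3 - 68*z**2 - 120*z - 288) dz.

Factor the denominator: (z - 6)*(z + 3)*(z + 4)*(z**2 + 4).
Partial-fraction decomposition: -(4*z + 19)/(50*(z**2 + 4)) + 121/(100*(z + 4)) - 7/(9*(z + 3)) - 317/(900*(z - 6)).
Integrate each term; A/(z−a) gives A·log|z−a|; the (Bz+D)/(z²+p²) term gives a log and an atan.

-317*log(z - 6)/900 - 7*log(z + 3)/9 + 121*log(z + 4)/100 - log(z**2 + 4)/25 - 19*atan(z/2)/100 + C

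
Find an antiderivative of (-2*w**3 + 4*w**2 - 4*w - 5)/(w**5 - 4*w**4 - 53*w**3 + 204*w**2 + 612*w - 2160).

Factor the denominator: (w - 6)*(w - 5)*(w - 3)*(w + 4)*(w + 6).
Partial-fraction decomposition: 595/(2376*(w + 6)) - 29/(180*(w + 4)) - 5/(54*(w - 3)) + 175/(198*(w - 5)) - 317/(360*(w - 6)).
Integrate each term: A/(w−a) contributes A·log|w−a|.

-317*log(w - 6)/360 + 175*log(w - 5)/198 - 5*log(w - 3)/54 - 29*log(w + 4)/180 + 595*log(w + 6)/2376 + C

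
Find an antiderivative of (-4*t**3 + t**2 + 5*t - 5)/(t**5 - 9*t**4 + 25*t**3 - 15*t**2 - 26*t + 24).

Factor the denominator: (t - 4)*(t - 3)*(t - 2)*(t - 1)*(t + 1).
Partial-fraction decomposition: -1/(24*(t + 1)) + 1/(4*(t - 1)) - 23/(6*(t - 2)) + 89/(8*(t - 3)) - 15/(2*(t - 4)).
Integrate each term: A/(t−a) contributes A·log|t−a|.

-15*log(t - 4)/2 + 89*log(t - 3)/8 - 23*log(t - 2)/6 + log(t - 1)/4 - log(t + 1)/24 + C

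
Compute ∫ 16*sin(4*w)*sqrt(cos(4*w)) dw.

-8*cos(4*w)**(3/2)/3 + C

Let u = cos(4*w), so du = (-4*sin(4*w)) dw.
Rewriting, the integral becomes -4·∫ √u du = -4·(2/3)u^(3/2).
Substituting back, u = cos(4*w).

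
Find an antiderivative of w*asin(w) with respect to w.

w**2*asin(w)/2 + w*sqrt(-w**2 + 1)/4 - asin(w)/4 + C

Use integration by parts with u = arcsin(w), dv = w dw.
Then du = 1/sqrt(-w**2 + 1) dw.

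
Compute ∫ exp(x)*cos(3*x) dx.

3*exp(x)*sin(3*x)/10 + exp(x)*cos(3*x)/10 + C

Let I denote the integral. Integrate by parts with u = cos(3*x), dv = exp(x) dx, so v = exp(x): I = exp(x)*cos(3*x) + 3·∫ exp(x)*sin(3*x) dx.
Apply parts again with u = sin(3*x), dv = exp(x) dx: ∫ exp(x)*sin(3*x) dx = exp(x)*sin(3*x) − 3·I. Substituting back brings back I: I = 3*exp(x)*sin(3*x) + exp(x)*cos(3*x) − 9·I.
Solving for I: (1 + 9)·I equals the remaining terms, so I = (1/10)·(3*exp(x)*sin(3*x) + exp(x)*cos(3*x)).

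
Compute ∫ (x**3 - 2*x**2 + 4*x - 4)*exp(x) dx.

(x**3 - 5*x**2 + 14*x - 18)*exp(x) + C

Use integration by parts with u = x**3 - 2*x**2 + 4*x - 4, dv = exp(x) dx, so v = exp(x).
Apply parts 3 times (tabular method): alternate signs, differentiate u down to 0, integrate dv up.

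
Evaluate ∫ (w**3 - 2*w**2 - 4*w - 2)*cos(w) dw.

Use integration by parts with u = w**3 - 2*w**2 - 4*w - 2, dv = cos(w) dw, so v = sin(w).
Apply parts 3 times (tabular method): alternate signs, differentiate u down to 0, integrate dv up.

w**3*sin(w) - 2*w**2*sin(w) + 3*w**2*cos(w) - 10*w*sin(w) - 4*w*cos(w) + 2*sin(w) - 10*cos(w) + C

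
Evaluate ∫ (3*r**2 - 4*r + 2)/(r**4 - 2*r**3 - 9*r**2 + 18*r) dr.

log(r)/9 + 17*log(r - 3)/18 - 3*log(r - 2)/5 - 41*log(r + 3)/90 + C

Factor the denominator: r*(r - 3)*(r - 2)*(r + 3).
Partial-fraction decomposition: -41/(90*(r + 3)) - 3/(5*(r - 2)) + 17/(18*(r - 3)) + 1/(9*r).
Integrate each term: A/(r−a) contributes A·log|r−a|.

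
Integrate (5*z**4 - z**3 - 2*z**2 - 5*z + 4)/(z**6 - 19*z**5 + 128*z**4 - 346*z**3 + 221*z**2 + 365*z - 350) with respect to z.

Factor the denominator: (z - 7)*(z - 5)**2*(z - 2)*(z - 1)*(z + 1).
Partial-fraction decomposition: -13/(1728*(z + 1)) + 1/(192*(z - 1)) - 58/(135*(z - 2)) - 6671/(576*(z - 5)) - 2929/(144*(z - 5)**2) + 11533/(960*(z - 7)).
Integrate each term; A/(z−a) gives A·log|z−a|; A/(z−a)² gives −A/(z−a).

11533*log(z - 7)/960 - 6671*log(z - 5)/576 - 58*log(z - 2)/135 + log(z - 1)/192 - 13*log(z + 1)/1728 + 2929/(144*z - 720) + C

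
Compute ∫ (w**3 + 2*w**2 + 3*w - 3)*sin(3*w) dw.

-w**3*cos(3*w)/3 + w**2*sin(3*w)/3 - 2*w**2*cos(3*w)/3 + 4*w*sin(3*w)/9 - 7*w*cos(3*w)/9 + 7*sin(3*w)/27 + 31*cos(3*w)/27 + C

Use integration by parts with u = w**3 + 2*w**2 + 3*w - 3, dv = sin(3*w) dw, so v = -cos(3*w)/3.
Apply parts 3 times (tabular method): alternate signs, differentiate u down to 0, integrate dv up.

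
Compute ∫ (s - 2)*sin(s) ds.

-s*cos(s) + sin(s) + 2*cos(s) + C

Use integration by parts with u = s - 2, dv = sin(s) ds, so v = -cos(s).
Apply parts 1 times (tabular method): alternate signs, differentiate u down to 0, integrate dv up.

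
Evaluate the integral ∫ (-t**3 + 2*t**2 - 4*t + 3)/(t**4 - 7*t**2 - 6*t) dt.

Factor the denominator: t*(t - 3)*(t + 1)*(t + 2).
Partial-fraction decomposition: -27/(10*(t + 2)) + 5/(2*(t + 1)) - 3/(10*(t - 3)) - 1/(2*t).
Integrate each term: A/(t−a) contributes A·log|t−a|.

-log(t)/2 - 3*log(t - 3)/10 + 5*log(t + 1)/2 - 27*log(t + 2)/10 + C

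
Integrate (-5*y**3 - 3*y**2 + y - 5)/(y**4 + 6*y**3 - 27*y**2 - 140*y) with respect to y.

Factor the denominator: y*(y - 5)*(y + 4)*(y + 7).
Partial-fraction decomposition: -389/(63*(y + 7)) + 263/(108*(y + 4)) - 35/(27*(y - 5)) + 1/(28*y).
Integrate each term: A/(y−a) contributes A·log|y−a|.

log(y)/28 - 35*log(y - 5)/27 + 263*log(y + 4)/108 - 389*log(y + 7)/63 + C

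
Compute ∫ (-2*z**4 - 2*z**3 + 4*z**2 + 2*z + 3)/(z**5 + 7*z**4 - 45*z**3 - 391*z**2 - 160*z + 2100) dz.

Factor the denominator: (z - 7)*(z - 2)*(z + 5)**2*(z + 6).
Partial-fraction decomposition: -2025/(104*(z + 6)) + 127163/(7056*(z + 5)) - 907/(84*(z + 5)**2) + 5/(392*(z - 2)) - 1055/(1872*(z - 7)).
Integrate each term; A/(z−a) gives A·log|z−a|; A/(z−a)² gives −A/(z−a).

-1055*log(z - 7)/1872 + 5*log(z - 2)/392 + 127163*log(z + 5)/7056 - 2025*log(z + 6)/104 + 907/(84*z + 420) + C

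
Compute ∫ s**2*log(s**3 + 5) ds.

s**3*log(s**3 + 5)/3 - s**3/3 + 5*log(s**3 + 5)/3 + C

Let u = s**3 + 5, so du = (3*s**2) ds.
The integral becomes (1/3)·∫ log(u) du; integrate by parts with u′=log(u), dv′=du.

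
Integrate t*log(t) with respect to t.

t**2*log(t)/2 - t**2/4 + C

Use integration by parts with u = log(t), dv = t dt.
Then du = 1/t dt and v = t**2/2.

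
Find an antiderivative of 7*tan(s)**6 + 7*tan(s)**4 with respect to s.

Let u = tan(s), so du = (tan(s)**2 + 1) ds.
Rewriting, the integral becomes 7·∫ u^4 du = 7·u^5/5.
Substituting back, u = tan(s).

7*tan(s)**5/5 + C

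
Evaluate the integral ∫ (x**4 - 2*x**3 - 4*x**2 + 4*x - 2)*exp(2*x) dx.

Use integration by parts with u = x**4 - 2*x**3 - 4*x**2 + 4*x - 2, dv = exp(2*x) dx, so v = exp(2*x)/2.
Apply parts 4 times (tabular method): alternate signs, differentiate u down to 0, integrate dv up.

(x**4 - 4*x**3 + 2*x**2 + 2*x - 3)*exp(2*x)/2 + C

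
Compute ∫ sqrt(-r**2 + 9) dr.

r*sqrt(-r**2 + 9)/2 + 9*asin(r/3)/2 + C

Substitute r = 3·sin(θ), so dr = 3·cos(θ) dθ and the radical becomes sqrt(-r**2 + 9) = 3·cos(θ) by the Pythagorean identity.
Integrate the resulting trig expression in θ, then back-substitute θ = asin(r/3), sin(θ) = r/3, cos(θ) = sqrt(-r**2 + 9)/3 (absorbing any constant into C).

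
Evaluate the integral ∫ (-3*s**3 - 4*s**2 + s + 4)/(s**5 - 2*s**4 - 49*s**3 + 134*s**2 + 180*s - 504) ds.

Factor the denominator: (s - 6)*(s - 3)*(s - 2)*(s + 2)*(s + 7).
Partial-fraction decomposition: 83/(585*(s + 7)) - 1/(80*(s + 2)) - 17/(72*(s - 2)) + 11/(15*(s - 3)) - 391/(624*(s - 6)).
Integrate each term: A/(s−a) contributes A·log|s−a|.

-391*log(s - 6)/624 + 11*log(s - 3)/15 - 17*log(s - 2)/72 - log(s + 2)/80 + 83*log(s + 7)/585 + C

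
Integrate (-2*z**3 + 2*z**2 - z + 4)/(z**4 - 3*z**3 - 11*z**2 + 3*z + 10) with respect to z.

Factor the denominator: (z - 5)*(z - 1)*(z + 1)*(z + 2).
Partial-fraction decomposition: -10/(7*(z + 2)) + 3/(4*(z + 1)) - 1/(8*(z - 1)) - 67/(56*(z - 5)).
Integrate each term: A/(z−a) contributes A·log|z−a|.

-67*log(z - 5)/56 - log(z - 1)/8 + 3*log(z + 1)/4 - 10*log(z + 2)/7 + C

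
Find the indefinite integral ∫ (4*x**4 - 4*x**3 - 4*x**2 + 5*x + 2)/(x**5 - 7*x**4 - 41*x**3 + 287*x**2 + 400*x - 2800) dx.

Factor the denominator: (x - 7)*(x - 5)*(x - 4)*(x + 4)*(x + 5).
Partial-fraction decomposition: 959/(360*(x + 5)) - 599/(396*(x + 4)) + 121/(36*(x - 4)) - 1927/(180*(x - 5)) + 897/(88*(x - 7)).
Integrate each term: A/(x−a) contributes A·log|x−a|.

897*log(x - 7)/88 - 1927*log(x - 5)/180 + 121*log(x - 4)/36 - 599*log(x + 4)/396 + 959*log(x + 5)/360 + C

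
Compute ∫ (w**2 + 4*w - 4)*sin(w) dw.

-w**2*cos(w) + 2*w*sin(w) - 4*w*cos(w) + 4*sin(w) + 6*cos(w) + C

Use integration by parts with u = w**2 + 4*w - 4, dv = sin(w) dw, so v = -cos(w).
Apply parts 2 times (tabular method): alternate signs, differentiate u down to 0, integrate dv up.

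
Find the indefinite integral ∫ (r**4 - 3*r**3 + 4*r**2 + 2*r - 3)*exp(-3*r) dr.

(-27*r**4 + 45*r**3 - 63*r**2 - 96*r + 49)*exp(-3*r)/81 + C

Use integration by parts with u = r**4 - 3*r**3 + 4*r**2 + 2*r - 3, dv = exp(-3*r) dr, so v = -exp(-3*r)/3.
Apply parts 4 times (tabular method): alternate signs, differentiate u down to 0, integrate dv up.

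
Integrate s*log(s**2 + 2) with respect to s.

Let u = s**2 + 2, so du = (2*s) ds.
The integral becomes (1/2)·∫ log(u) du; integrate by parts with u′=log(u), dv′=du.

s**2*log(s**2 + 2)/2 - s**2/2 + log(s**2 + 2) + C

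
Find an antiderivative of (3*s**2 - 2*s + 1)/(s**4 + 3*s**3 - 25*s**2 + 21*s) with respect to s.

log(s)/21 + 11*log(s - 3)/30 - log(s - 1)/8 - 81*log(s + 7)/280 + C

Factor the denominator: s*(s - 3)*(s - 1)*(s + 7).
Partial-fraction decomposition: -81/(280*(s + 7)) - 1/(8*(s - 1)) + 11/(30*(s - 3)) + 1/(21*s).
Integrate each term: A/(s−a) contributes A·log|s−a|.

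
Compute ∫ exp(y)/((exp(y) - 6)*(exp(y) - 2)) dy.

log(exp(y) - 6)/4 - log(exp(y) - 2)/4 + C

Let u = e^y, du = e^y dy.
The integral becomes ∫ du/((u-2)(u-6)); decompose into partial fractions.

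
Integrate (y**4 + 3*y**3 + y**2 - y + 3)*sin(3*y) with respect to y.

-y**4*cos(3*y)/3 + 4*y**3*sin(3*y)/9 - y**3*cos(3*y) + y**2*sin(3*y) + y**2*cos(3*y)/9 - 2*y*sin(3*y)/27 + y*cos(3*y) - sin(3*y)/3 - 83*cos(3*y)/81 + C

Use integration by parts with u = y**4 + 3*y**3 + y**2 - y + 3, dv = sin(3*y) dy, so v = -cos(3*y)/3.
Apply parts 4 times (tabular method): alternate signs, differentiate u down to 0, integrate dv up.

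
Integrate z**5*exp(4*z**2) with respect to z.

(8*z**4 - 4*z**2 + 1)*exp(4*z**2)/64 + C

Let u = z², du = 2z dz; rewrite as (1/2)∫ u^2·exp(4u) du.
Now integrate by parts 2 times.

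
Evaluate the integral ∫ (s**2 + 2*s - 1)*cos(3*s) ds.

Use integration by parts with u = s**2 + 2*s - 1, dv = cos(3*s) ds, so v = sin(3*s)/3.
Apply parts 2 times (tabular method): alternate signs, differentiate u down to 0, integrate dv up.

s**2*sin(3*s)/3 + 2*s*sin(3*s)/3 + 2*s*cos(3*s)/9 - 11*sin(3*s)/27 + 2*cos(3*s)/9 + C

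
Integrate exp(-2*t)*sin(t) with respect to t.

Let I denote the integral. Integrate by parts with u = sin(t), dv = exp(-2*t) dt, so v = -exp(-2*t)/2: I = -exp(-2*t)*sin(t)/2 + (1/2)·∫ exp(-2*t)*cos(t) dt.
Apply parts again with u = cos(t), dv = exp(-2*t) dt: ∫ exp(-2*t)*cos(t) dt = -exp(-2*t)*cos(t)/2 − (1/2)·I. Substituting back brings back I: I = -exp(-2*t)*sin(t)/2 - exp(-2*t)*cos(t)/4 − (1/4)·I.
Solving for I: (1 + 1/4)·I equals the remaining terms, so I = (4/5)·(-exp(-2*t)*sin(t)/2 - exp(-2*t)*cos(t)/4).

-2*exp(-2*t)*sin(t)/5 - exp(-2*t)*cos(t)/5 + C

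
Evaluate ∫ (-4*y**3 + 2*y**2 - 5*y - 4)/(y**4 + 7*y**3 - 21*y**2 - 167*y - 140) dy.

Factor the denominator: (y - 5)*(y + 1)*(y + 4)*(y + 7).
Partial-fraction decomposition: -1501/(216*(y + 7)) + 304/(81*(y + 4)) - 7/(108*(y + 1)) - 479/(648*(y - 5)).
Integrate each term: A/(y−a) contributes A·log|y−a|.

-479*log(y - 5)/648 - 7*log(y + 1)/108 + 304*log(y + 4)/81 - 1501*log(y + 7)/216 + C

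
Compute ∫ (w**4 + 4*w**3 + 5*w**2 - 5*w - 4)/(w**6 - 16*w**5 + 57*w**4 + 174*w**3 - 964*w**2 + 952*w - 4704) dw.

Factor the denominator: (w - 7)**2*(w - 6)*(w + 4)*(w**2 + 4).
Partial-fraction decomposition: (7807*w - 3598)/(561800*(w**2 + 4)) - 12/(3025*(w + 4)) + 1153/(200*(w - 6)) - 1962835/(339889*(w - 7)) + 3979/(583*(w - 7)**2).
Integrate each term; A/(w−a) gives A·log|w−a|; the (Bw+D)/(w²+p²) term gives a log and an atan.

-1962835*log(w - 7)/339889 + 1153*log(w - 6)/200 - 12*log(w + 4)/3025 + 7807*log(w**2 + 4)/1123600 - 1799*atan(w/2)/561800 - 3979/(583*w - 4081) + C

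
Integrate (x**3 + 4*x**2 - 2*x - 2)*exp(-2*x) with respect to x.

Use integration by parts with u = x**3 + 4*x**2 - 2*x - 2, dv = exp(-2*x) dx, so v = -exp(-2*x)/2.
Apply parts 3 times (tabular method): alternate signs, differentiate u down to 0, integrate dv up.

(-4*x**3 - 22*x**2 - 14*x + 1)*exp(-2*x)/8 + C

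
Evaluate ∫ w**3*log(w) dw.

w**4*log(w)/4 - w**4/16 + C

Use integration by parts with u = log(w), dv = w**3 dw.
Then du = 1/w dw and v = w**4/4.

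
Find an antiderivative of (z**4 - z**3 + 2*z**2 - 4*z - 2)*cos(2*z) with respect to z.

Use integration by parts with u = z**4 - z**3 + 2*z**2 - 4*z - 2, dv = cos(2*z) dz, so v = sin(2*z)/2.
Apply parts 4 times (tabular method): alternate signs, differentiate u down to 0, integrate dv up.

z**4*sin(2*z)/2 - z**3*sin(2*z)/2 + z**3*cos(2*z) - z**2*sin(2*z)/2 - 3*z**2*cos(2*z)/4 - 5*z*sin(2*z)/4 - z*cos(2*z)/2 - 3*sin(2*z)/4 - 5*cos(2*z)/8 + C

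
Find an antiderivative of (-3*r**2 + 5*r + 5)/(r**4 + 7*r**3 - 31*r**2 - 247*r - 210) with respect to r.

Factor the denominator: (r - 6)*(r + 1)*(r + 5)*(r + 7).
Partial-fraction decomposition: 59/(52*(r + 7)) - 95/(88*(r + 5)) + 1/(56*(r + 1)) - 73/(1001*(r - 6)).
Integrate each term: A/(r−a) contributes A·log|r−a|.

-73*log(r - 6)/1001 + log(r + 1)/56 - 95*log(r + 5)/88 + 59*log(r + 7)/52 + C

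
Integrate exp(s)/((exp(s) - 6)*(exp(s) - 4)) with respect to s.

log(exp(s) - 6)/2 - log(exp(s) - 4)/2 + C

Let u = e^s, du = e^s ds.
The integral becomes ∫ du/((u-6)(u-4)); decompose into partial fractions.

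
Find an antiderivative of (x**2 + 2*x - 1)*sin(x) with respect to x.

Use integration by parts with u = x**2 + 2*x - 1, dv = sin(x) dx, so v = -cos(x).
Apply parts 2 times (tabular method): alternate signs, differentiate u down to 0, integrate dv up.

-x**2*cos(x) + 2*x*sin(x) - 2*x*cos(x) + 2*sin(x) + 3*cos(x) + C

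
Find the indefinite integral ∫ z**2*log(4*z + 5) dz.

Use integration by parts with u = log(4*z + 5), dv = z**2 dz.
Then du = 4/(4*z + 5) dz and v = z**3/3.

z**3*log(4*z + 5)/3 - z**3/9 + 5*z**2/24 - 25*z/48 + 125*log(4*z + 5)/192 + C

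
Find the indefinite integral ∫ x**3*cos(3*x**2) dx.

x**2*sin(3*x**2)/6 + cos(3*x**2)/18 + C

Let u = x², du = 2x dx; rewrite as (1/2)∫ u^1·cos(3u) du.
Now integrate by parts 1 time.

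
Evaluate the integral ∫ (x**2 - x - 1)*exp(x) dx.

(x**2 - 3*x + 2)*exp(x) + C

Use integration by parts with u = x**2 - x - 1, dv = exp(x) dx, so v = exp(x).
Apply parts 2 times (tabular method): alternate signs, differentiate u down to 0, integrate dv up.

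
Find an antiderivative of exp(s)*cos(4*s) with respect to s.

Let I denote the integral. Integrate by parts with u = cos(4*s), dv = exp(s) ds, so v = exp(s): I = exp(s)*cos(4*s) + 4·∫ exp(s)*sin(4*s) ds.
Apply parts again with u = sin(4*s), dv = exp(s) ds: ∫ exp(s)*sin(4*s) ds = exp(s)*sin(4*s) − 4·I. Substituting back brings back I: I = 4*exp(s)*sin(4*s) + exp(s)*cos(4*s) − 16·I.
Solving for I: (1 + 16)·I equals the remaining terms, so I = (1/17)·(4*exp(s)*sin(4*s) + exp(s)*cos(4*s)).

4*exp(s)*sin(4*s)/17 + exp(s)*cos(4*s)/17 + C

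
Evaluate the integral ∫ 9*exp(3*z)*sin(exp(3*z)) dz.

-3*cos(exp(3*z)) + C

Let u = exp(3*z), so du = (3*exp(3*z)) dz.
Rewriting, the integral becomes 3·∫ sin(u) du = 3·-cos(u).
Substituting back, u = exp(3*z).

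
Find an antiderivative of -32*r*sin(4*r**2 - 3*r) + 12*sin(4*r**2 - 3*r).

4*cos(4*r**2 - 3*r) + C

Let u = 4*r**2 - 3*r, so du = (8*r - 3) dr.
Rewriting, the integral becomes -4·∫ sin(u) du = -4·-cos(u).
Substituting back, u = 4*r**2 - 3*r.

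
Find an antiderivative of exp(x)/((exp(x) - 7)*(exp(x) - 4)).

log(exp(x) - 7)/3 - log(exp(x) - 4)/3 + C

Let u = e^x, du = e^x dx.
The integral becomes ∫ du/((u-4)(u-7)); decompose into partial fractions.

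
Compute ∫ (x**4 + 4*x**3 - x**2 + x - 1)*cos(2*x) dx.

x**4*sin(2*x)/2 + 2*x**3*sin(2*x) + x**3*cos(2*x) - 2*x**2*sin(2*x) + 3*x**2*cos(2*x) - 5*x*sin(2*x)/2 - 2*x*cos(2*x) + sin(2*x)/2 - 5*cos(2*x)/4 + C

Use integration by parts with u = x**4 + 4*x**3 - x**2 + x - 1, dv = cos(2*x) dx, so v = sin(2*x)/2.
Apply parts 4 times (tabular method): alternate signs, differentiate u down to 0, integrate dv up.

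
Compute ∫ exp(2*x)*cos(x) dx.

exp(2*x)*sin(x)/5 + 2*exp(2*x)*cos(x)/5 + C

Let I denote the integral. Integrate by parts with u = cos(x), dv = exp(2*x) dx, so v = exp(2*x)/2: I = exp(2*x)*cos(x)/2 + (1/2)·∫ exp(2*x)*sin(x) dx.
Apply parts again with u = sin(x), dv = exp(2*x) dx: ∫ exp(2*x)*sin(x) dx = exp(2*x)*sin(x)/2 − (1/2)·I. Substituting back brings back I: I = exp(2*x)*sin(x)/4 + exp(2*x)*cos(x)/2 − (1/4)·I.
Solving for I: (1 + 1/4)·I equals the remaining terms, so I = (4/5)·(exp(2*x)*sin(x)/4 + exp(2*x)*cos(x)/2).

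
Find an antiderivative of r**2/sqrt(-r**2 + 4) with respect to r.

Substitute r = 2·sin(θ), so dr = 2·cos(θ) dθ and the radical becomes sqrt(-r**2 + 4) = 2·cos(θ) by the Pythagorean identity.
Integrate the resulting trig expression in θ, then back-substitute θ = asin(r/2), sin(θ) = r/2, cos(θ) = sqrt(-r**2 + 4)/2 (absorbing any constant into C).

-r*sqrt(-r**2 + 4)/2 + 2*asin(r/2) + C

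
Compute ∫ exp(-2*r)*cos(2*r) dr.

Let I denote the integral. Integrate by parts with u = cos(2*r), dv = exp(-2*r) dr, so v = -exp(-2*r)/2: I = -exp(-2*r)*cos(2*r)/2 − ∫ exp(-2*r)*sin(2*r) dr.
Apply parts again with u = sin(2*r), dv = exp(-2*r) dr: ∫ exp(-2*r)*sin(2*r) dr = -exp(-2*r)*sin(2*r)/2 + I. Substituting back brings back I: I = exp(-2*r)*sin(2*r)/2 - exp(-2*r)*cos(2*r)/2 − I.
Solving for I: (1 + 1)·I equals the remaining terms, so I = (1/2)·(exp(-2*r)*sin(2*r)/2 - exp(-2*r)*cos(2*r)/2).

exp(-2*r)*sin(2*r)/4 - exp(-2*r)*cos(2*r)/4 + C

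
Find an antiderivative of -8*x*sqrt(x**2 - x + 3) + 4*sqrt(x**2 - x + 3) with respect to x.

Let u = x**2 - x + 3, so du = (2*x - 1) dx.
Rewriting, the integral becomes -4·∫ √u du = -4·(2/3)u^(3/2).
Substituting back, u = x**2 - x + 3.

-8*(x**2 - x + 3)**(3/2)/3 + C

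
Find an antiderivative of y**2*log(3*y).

y**3*(log(y) + log(3))/3 - y**3/9 + C

Use integration by parts with u = log(3*y), dv = y**2 dy.
Then du = 1/y dy and v = y**3/3.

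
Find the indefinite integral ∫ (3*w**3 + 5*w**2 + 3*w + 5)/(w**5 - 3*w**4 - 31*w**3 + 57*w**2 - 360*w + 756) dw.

10*log(w - 7)/29 - 11*log(w - 2)/104 - 37*log(w + 6)/360 - 1156*log(w**2 + 9)/16965 + 1024*atan(w/3)/16965 + C

Factor the denominator: (w - 7)*(w - 2)*(w + 6)*(w**2 + 9).
Partial-fraction decomposition: -8*(289*w - 384)/(16965*(w**2 + 9)) - 37/(360*(w + 6)) - 11/(104*(w - 2)) + 10/(29*(w - 7)).
Integrate each term; A/(w−a) gives A·log|w−a|; the (Bw+D)/(w²+p²) term gives a log and an atan.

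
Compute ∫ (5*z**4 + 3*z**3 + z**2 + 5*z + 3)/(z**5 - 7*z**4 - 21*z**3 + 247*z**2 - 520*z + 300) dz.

Factor the denominator: (z - 5)**2*(z - 2)*(z - 1)*(z + 6).
Partial-fraction decomposition: 531/(616*(z + 6)) - 17/(112*(z - 1)) + 121/(72*(z - 2)) + 4133/(1584*(z - 5)) + 323/(12*(z - 5)**2).
Integrate each term; A/(z−a) gives A·log|z−a|; A/(z−a)² gives −A/(z−a).

4133*log(z - 5)/1584 + 121*log(z - 2)/72 - 17*log(z - 1)/112 + 531*log(z + 6)/616 - 323/(12*z - 60) + C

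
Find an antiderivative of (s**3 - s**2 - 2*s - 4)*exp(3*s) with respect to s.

Use integration by parts with u = s**3 - s**2 - 2*s - 4, dv = exp(3*s) ds, so v = exp(3*s)/3.
Apply parts 3 times (tabular method): alternate signs, differentiate u down to 0, integrate dv up.

(9*s**3 - 18*s**2 - 6*s - 34)*exp(3*s)/27 + C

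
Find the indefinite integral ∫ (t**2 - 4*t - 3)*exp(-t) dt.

(-t**2 + 2*t + 5)*exp(-t) + C

Use integration by parts with u = t**2 - 4*t - 3, dv = exp(-t) dt, so v = -exp(-t).
Apply parts 2 times (tabular method): alternate signs, differentiate u down to 0, integrate dv up.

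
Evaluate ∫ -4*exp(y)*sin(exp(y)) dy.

4*cos(exp(y)) + C

Let u = exp(y), so du = (exp(y)) dy.
Rewriting, the integral becomes -4·∫ sin(u) du = -4·-cos(u).
Substituting back, u = exp(y).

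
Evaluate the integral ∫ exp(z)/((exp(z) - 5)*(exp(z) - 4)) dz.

log(exp(z) - 5) - log(exp(z) - 4) + C

Let u = e^z, du = e^z dz.
The integral becomes ∫ du/((u-5)(u-4)); decompose into partial fractions.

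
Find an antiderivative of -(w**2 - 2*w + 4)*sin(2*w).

Use integration by parts with u = w**2 - 2*w + 4, dv = -sin(2*w) dw, so v = cos(2*w)/2.
Apply parts 2 times (tabular method): alternate signs, differentiate u down to 0, integrate dv up.

w**2*cos(2*w)/2 - w*sin(2*w)/2 - w*cos(2*w) + sin(2*w)/2 + 7*cos(2*w)/4 + C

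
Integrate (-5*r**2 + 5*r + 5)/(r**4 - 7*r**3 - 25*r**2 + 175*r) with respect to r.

Factor the denominator: r*(r - 7)*(r - 5)*(r + 5).
Partial-fraction decomposition: 29/(120*(r + 5)) + 19/(20*(r - 5)) - 205/(168*(r - 7)) + 1/(35*r).
Integrate each term: A/(r−a) contributes A·log|r−a|.

log(r)/35 - 205*log(r - 7)/168 + 19*log(r - 5)/20 + 29*log(r + 5)/120 + C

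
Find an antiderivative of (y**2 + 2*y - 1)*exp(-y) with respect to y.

Use integration by parts with u = y**2 + 2*y - 1, dv = exp(-y) dy, so v = -exp(-y).
Apply parts 2 times (tabular method): alternate signs, differentiate u down to 0, integrate dv up.

(-y**2 - 4*y - 3)*exp(-y) + C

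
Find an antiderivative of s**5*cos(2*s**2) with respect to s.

s**4*sin(2*s**2)/4 + s**2*cos(2*s**2)/4 - sin(2*s**2)/8 + C

Let u = s², du = 2s ds; rewrite as (1/2)∫ u^2·cos(2u) du.
Now integrate by parts 2 times.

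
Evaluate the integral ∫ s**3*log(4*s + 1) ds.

Use integration by parts with u = log(4*s + 1), dv = s**3 ds.
Then du = 4/(4*s + 1) ds and v = s**4/4.

s**4*log(4*s + 1)/4 - s**4/16 + s**3/48 - s**2/128 + s/256 - log(4*s + 1)/1024 + C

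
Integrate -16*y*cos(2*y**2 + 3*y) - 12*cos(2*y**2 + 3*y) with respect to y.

-4*sin(2*y**2 + 3*y) + C

Let u = 2*y**2 + 3*y, so du = (4*y + 3) dy.
Rewriting, the integral becomes -4·∫ cos(u) du = -4·sin(u).
Substituting back, u = 2*y**2 + 3*y.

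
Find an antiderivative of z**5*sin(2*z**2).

-z**4*cos(2*z**2)/4 + z**2*sin(2*z**2)/4 + cos(2*z**2)/8 + C

Let u = z², du = 2z dz; rewrite as (1/2)∫ u^2·sin(2u) du.
Now integrate by parts 2 times.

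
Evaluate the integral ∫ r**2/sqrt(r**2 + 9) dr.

Substitute r = 3·tan(θ), so dr = 3·sec(θ)^2 dθ and the radical becomes sqrt(r**2 + 9) = 3·sec(θ) by the Pythagorean identity.
Integrate the resulting trig expression in θ, then back-substitute tan(θ) = r/3, sec(θ) = sqrt(r**2 + 9)/3 (absorbing any constant into C).

r*sqrt(r**2 + 9)/2 - 9*log(r + sqrt(r**2 + 9))/2 + C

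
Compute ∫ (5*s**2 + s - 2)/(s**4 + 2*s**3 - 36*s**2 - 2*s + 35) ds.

4*log(s - 5)/9 - log(s - 1)/16 + log(s + 1)/36 - 59*log(s + 7)/144 + C

Factor the denominator: (s - 5)*(s - 1)*(s + 1)*(s + 7).
Partial-fraction decomposition: -59/(144*(s + 7)) + 1/(36*(s + 1)) - 1/(16*(s - 1)) + 4/(9*(s - 5)).
Integrate each term: A/(s−a) contributes A·log|s−a|.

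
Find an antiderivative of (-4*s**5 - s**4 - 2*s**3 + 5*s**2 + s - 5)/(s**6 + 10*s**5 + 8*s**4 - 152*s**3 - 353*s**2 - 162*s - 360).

-489*log(s - 4)/1190 - 491*log(s + 3)/210 + 340*log(s + 5)/13 - 30409*log(s + 6)/1110 - 763*log(s**2 + 1)/163540 + 2099*atan(s)/81770 + C

Factor the denominator: (s - 4)*(s + 3)*(s + 5)*(s + 6)*(s**2 + 1).
Partial-fraction decomposition: -(763*s - 2099)/(81770*(s**2 + 1)) - 30409/(1110*(s + 6)) + 340/(13*(s + 5)) - 491/(210*(s + 3)) - 489/(1190*(s - 4)).
Integrate each term; A/(s−a) gives A·log|s−a|; the (Bs+D)/(s²+p²) term gives a log and an atan.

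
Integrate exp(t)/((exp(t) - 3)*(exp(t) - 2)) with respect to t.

log(exp(t) - 3) - log(exp(t) - 2) + C

Let u = e^t, du = e^t dt.
The integral becomes ∫ du/((u-3)(u-2)); decompose into partial fractions.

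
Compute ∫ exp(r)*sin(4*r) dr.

Let I denote the integral. Integrate by parts with u = sin(4*r), dv = exp(r) dr, so v = exp(r): I = exp(r)*sin(4*r) − 4·∫ exp(r)*cos(4*r) dr.
Apply parts again with u = cos(4*r), dv = exp(r) dr: ∫ exp(r)*cos(4*r) dr = exp(r)*cos(4*r) + 4·I. Substituting back brings back I: I = exp(r)*sin(4*r) - 4*exp(r)*cos(4*r) − 16·I.
Solving for I: (1 + 16)·I equals the remaining terms, so I = (1/17)·(exp(r)*sin(4*r) - 4*exp(r)*cos(4*r)).

exp(r)*sin(4*r)/17 - 4*exp(r)*cos(4*r)/17 + C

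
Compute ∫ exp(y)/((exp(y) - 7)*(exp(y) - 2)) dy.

log(exp(y) - 7)/5 - log(exp(y) - 2)/5 + C

Let u = e^y, du = e^y dy.
The integral becomes ∫ du/((u-2)(u-7)); decompose into partial fractions.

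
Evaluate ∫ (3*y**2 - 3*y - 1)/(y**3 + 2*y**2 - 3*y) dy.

Factor the denominator: y*(y - 1)*(y + 3).
Partial-fraction decomposition: 35/(12*(y + 3)) - 1/(4*(y - 1)) + 1/(3*y).
Integrate each term: A/(y−a) contributes A·log|y−a|.

log(y)/3 - log(y - 1)/4 + 35*log(y + 3)/12 + C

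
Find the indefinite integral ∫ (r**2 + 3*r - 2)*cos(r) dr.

Use integration by parts with u = r**2 + 3*r - 2, dv = cos(r) dr, so v = sin(r).
Apply parts 2 times (tabular method): alternate signs, differentiate u down to 0, integrate dv up.

r**2*sin(r) + 3*r*sin(r) + 2*r*cos(r) - 4*sin(r) + 3*cos(r) + C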